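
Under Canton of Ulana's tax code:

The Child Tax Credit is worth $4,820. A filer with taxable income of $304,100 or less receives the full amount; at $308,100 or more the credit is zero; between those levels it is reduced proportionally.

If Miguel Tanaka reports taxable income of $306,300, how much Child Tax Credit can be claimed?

Child Tax Credit: $306,300 is $2,200 into a $4,000 phase-out range, leaving 1,800/4,000 of the credit: $4,820 × 1,800/4,000 = $2,169.

$2,169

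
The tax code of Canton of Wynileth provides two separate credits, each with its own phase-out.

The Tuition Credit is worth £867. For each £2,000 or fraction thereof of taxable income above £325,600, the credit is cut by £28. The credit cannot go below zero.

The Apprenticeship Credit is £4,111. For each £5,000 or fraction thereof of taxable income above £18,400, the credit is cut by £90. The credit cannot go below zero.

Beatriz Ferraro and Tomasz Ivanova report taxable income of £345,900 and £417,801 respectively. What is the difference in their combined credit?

Beatriz (£345,900): Tuition Credit: income exceeds £325,600 by £20,300, which is 11 full-or-partial £2,000 increments; reduction = 11 × £28 = £308, leaving £559. Apprenticeship Credit: income exceeds £18,400 by £327,500 → 66 increments × £90 = £5,940 ≥ base, so the credit is £0. total £559 + £0 = £559
Tomasz (£417,801): Tuition Credit: income exceeds £325,600 by £92,201 → 47 increments × £28 = £1,316 ≥ base, so the credit is £0. Apprenticeship Credit: income exceeds £18,400 by £399,401 → 80 increments × £90 = £7,200 ≥ base, so the credit is £0. total £0 + £0 = £0
Difference: |£559 − £0| = £559.

£559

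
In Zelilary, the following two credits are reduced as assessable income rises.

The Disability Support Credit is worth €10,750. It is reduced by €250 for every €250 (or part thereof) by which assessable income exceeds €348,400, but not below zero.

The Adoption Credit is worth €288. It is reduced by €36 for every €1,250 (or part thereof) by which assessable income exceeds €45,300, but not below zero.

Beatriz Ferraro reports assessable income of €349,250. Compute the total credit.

Disability Support Credit: income exceeds €348,400 by €850, which is 4 full-or-partial €250 increments; reduction = 4 × €250 = €1,000, leaving €9,750.
Adoption Credit: income exceeds €45,300 by €303,950 → 244 increments × €36 = €8,784 ≥ base, so the credit is €0.
Total: €9,750 + €0 = €9,750.

€9,750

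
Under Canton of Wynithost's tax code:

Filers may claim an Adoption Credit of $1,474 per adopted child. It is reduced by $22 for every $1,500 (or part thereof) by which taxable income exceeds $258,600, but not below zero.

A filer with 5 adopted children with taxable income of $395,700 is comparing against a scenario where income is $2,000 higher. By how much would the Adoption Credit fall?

At $395,700 — base = 5 × $1,474 = $7,370. income exceeds $258,600 by $137,100, which is 92 full-or-partial $1,500 increments; reduction = 92 × $22 = $2,024, leaving $5,346.
At $397,700 — base = 5 × $1,474 = $7,370. income exceeds $258,600 by $139,100, which is 93 full-or-partial $1,500 increments; reduction = 93 × $22 = $2,046, leaving $5,324.
Lost: $5,346 − $5,324 = $22.

$22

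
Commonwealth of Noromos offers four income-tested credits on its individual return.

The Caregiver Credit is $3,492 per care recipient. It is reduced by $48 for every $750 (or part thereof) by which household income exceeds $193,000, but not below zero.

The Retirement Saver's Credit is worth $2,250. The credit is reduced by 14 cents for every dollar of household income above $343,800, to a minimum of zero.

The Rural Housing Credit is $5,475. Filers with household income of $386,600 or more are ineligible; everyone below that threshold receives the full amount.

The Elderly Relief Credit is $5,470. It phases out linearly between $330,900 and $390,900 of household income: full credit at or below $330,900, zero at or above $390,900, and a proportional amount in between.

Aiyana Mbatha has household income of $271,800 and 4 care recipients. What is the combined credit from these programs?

Caregiver Credit: base = 4 × $3,492 = $13,968. income exceeds $193,000 by $78,800, which is 106 full-or-partial $750 increments; reduction = 106 × $48 = $5,088, leaving $8,880.
Retirement Saver's Credit: $271,800 is at or below the $343,800 threshold, so the full $2,250 applies.
Rural Housing Credit: $271,800 is below the $386,600 cutoff, so the full $5,475 applies.
Elderly Relief Credit: $271,800 is at or below the $330,900 threshold, so the full $5,470 applies.
Total: $8,880 + $2,250 + $5,475 + $5,470 = $22,075.

$22,075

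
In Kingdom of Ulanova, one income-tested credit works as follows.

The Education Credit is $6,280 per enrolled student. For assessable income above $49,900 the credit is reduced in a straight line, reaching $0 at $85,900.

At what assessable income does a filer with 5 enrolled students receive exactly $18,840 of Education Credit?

$64,300

Full credit = 5 × $6,280 = $31,400.
$18,840 is 18,840/31,400 of the full $31,400, so 12,560/31,400 of the $36,000 range has been used: income = $49,900 + $36,000 × 12,560/31,400 = $64,300.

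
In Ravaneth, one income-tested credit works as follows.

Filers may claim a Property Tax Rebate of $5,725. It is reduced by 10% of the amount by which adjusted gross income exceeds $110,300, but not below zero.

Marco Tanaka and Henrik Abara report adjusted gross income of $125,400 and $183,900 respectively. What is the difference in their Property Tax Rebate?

Marco ($125,400): Property Tax Rebate: 10% of the $15,100 excess over $110,300 is $1,510; credit = $5,725 − $1,510 = $4,215.
Henrik ($183,900): Property Tax Rebate: 10% of the $73,600 excess over $110,300 is $7,360 ≥ base, so the credit is $0.
Difference: |$4,215 − $0| = $4,215.

$4,215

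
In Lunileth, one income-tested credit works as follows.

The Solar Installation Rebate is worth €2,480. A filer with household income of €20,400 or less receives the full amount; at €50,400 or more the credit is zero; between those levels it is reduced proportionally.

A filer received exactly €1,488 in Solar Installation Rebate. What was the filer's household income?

€32,400

€1,488 is 1,488/2,480 of the full €2,480, so 992/2,480 of the €30,000 range has been used: income = €20,400 + €30,000 × 992/2,480 = €32,400.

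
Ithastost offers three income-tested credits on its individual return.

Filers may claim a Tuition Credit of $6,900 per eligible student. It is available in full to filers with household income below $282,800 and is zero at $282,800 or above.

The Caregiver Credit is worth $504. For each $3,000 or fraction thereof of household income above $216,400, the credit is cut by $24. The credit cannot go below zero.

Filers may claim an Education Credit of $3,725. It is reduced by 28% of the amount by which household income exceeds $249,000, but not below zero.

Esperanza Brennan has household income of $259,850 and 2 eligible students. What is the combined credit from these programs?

Tuition Credit: base = 2 × $6,900 = $13,800. $259,850 is below the $282,800 cutoff, so the full $13,800 applies.
Caregiver Credit: income exceeds $216,400 by $43,450, which is 15 full-or-partial $3,000 increments; reduction = 15 × $24 = $360, leaving $144.
Education Credit: 28% of the $10,850 excess over $249,000 is $3,038; credit = $3,725 − $3,038 = $687.
Total: $13,800 + $144 + $687 = $14,631.

$14,631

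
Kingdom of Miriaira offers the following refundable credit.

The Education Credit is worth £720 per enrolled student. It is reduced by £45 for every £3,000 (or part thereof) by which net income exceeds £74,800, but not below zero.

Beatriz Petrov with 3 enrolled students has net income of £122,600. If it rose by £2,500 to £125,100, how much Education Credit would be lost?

£45

At £122,600 — base = 3 × £720 = £2,160. income exceeds £74,800 by £47,800, which is 16 full-or-partial £3,000 increments; reduction = 16 × £45 = £720, leaving £1,440.
At £125,100 — base = 3 × £720 = £2,160. income exceeds £74,800 by £50,300, which is 17 full-or-partial £3,000 increments; reduction = 17 × £45 = £765, leaving £1,395.
Lost: £1,440 − £1,395 = £45.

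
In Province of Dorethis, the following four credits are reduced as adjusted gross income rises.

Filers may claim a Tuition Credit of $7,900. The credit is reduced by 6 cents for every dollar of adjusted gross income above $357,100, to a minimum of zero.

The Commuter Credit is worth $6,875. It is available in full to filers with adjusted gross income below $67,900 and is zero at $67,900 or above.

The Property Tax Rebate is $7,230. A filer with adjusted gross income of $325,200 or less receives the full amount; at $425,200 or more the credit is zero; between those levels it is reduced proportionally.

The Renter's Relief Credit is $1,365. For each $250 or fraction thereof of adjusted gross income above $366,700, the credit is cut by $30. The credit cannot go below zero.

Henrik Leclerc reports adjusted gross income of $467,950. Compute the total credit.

$1,249

Tuition Credit: 6% of the $110,850 excess over $357,100 is $6,651; credit = $7,900 − $6,651 = $1,249.
Commuter Credit: $467,950 meets or exceeds the $67,900 cutoff, so the credit is $0.
Property Tax Rebate: $467,950 is at or above $425,200, so the credit is $0.
Renter's Relief Credit: income exceeds $366,700 by $101,250 → 405 increments × $30 = $12,150 ≥ base, so the credit is $0.
Total: $1,249 + $0 + $0 + $0 = $1,249.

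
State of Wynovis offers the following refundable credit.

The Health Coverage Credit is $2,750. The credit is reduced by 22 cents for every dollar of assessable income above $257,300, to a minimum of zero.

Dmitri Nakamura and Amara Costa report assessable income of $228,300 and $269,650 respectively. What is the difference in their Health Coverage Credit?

$2,717

Dmitri ($228,300): Health Coverage Credit: $228,300 is at or below the $257,300 threshold, so the full $2,750 applies.
Amara ($269,650): Health Coverage Credit: 22% of the $12,350 excess over $257,300 is $2,717; credit = $2,750 − $2,717 = $33.
Difference: |$2,750 − $33| = $2,717.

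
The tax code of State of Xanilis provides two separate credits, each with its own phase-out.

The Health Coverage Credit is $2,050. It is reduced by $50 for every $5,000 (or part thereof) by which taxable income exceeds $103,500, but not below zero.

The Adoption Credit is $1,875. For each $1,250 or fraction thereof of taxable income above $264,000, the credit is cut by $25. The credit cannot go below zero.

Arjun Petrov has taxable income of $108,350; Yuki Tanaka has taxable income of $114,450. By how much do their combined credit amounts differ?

$100

Arjun ($108,350): Health Coverage Credit: income exceeds $103,500 by $4,850, which is 1 full-or-partial $5,000 increment; reduction = 1 × $50 = $50, leaving $2,000. Adoption Credit: $108,350 is at or below the $264,000 threshold, so the full $1,875 applies. total $2,000 + $1,875 = $3,875
Yuki ($114,450): Health Coverage Credit: income exceeds $103,500 by $10,950, which is 3 full-or-partial $5,000 increments; reduction = 3 × $50 = $150, leaving $1,900. Adoption Credit: $114,450 is at or below the $264,000 threshold, so the full $1,875 applies. total $1,900 + $1,875 = $3,775
Difference: |$3,875 − $3,775| = $100.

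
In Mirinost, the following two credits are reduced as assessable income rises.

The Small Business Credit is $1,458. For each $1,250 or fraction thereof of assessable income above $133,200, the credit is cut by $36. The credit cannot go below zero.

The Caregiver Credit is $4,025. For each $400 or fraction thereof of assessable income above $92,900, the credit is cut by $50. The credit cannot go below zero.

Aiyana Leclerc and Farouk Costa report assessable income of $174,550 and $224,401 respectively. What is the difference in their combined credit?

$234

Aiyana ($174,550): Small Business Credit: income exceeds $133,200 by $41,350, which is 34 full-or-partial $1,250 increments; reduction = 34 × $36 = $1,224, leaving $234. Caregiver Credit: income exceeds $92,900 by $81,650 → 205 increments × $50 = $10,250 ≥ base, so the credit is $0. total $234 + $0 = $234
Farouk ($224,401): Small Business Credit: income exceeds $133,200 by $91,201 → 73 increments × $36 = $2,628 ≥ base, so the credit is $0. Caregiver Credit: income exceeds $92,900 by $131,501 → 329 increments × $50 = $16,450 ≥ base, so the credit is $0. total $0 + $0 = $0
Difference: |$234 − $0| = $234.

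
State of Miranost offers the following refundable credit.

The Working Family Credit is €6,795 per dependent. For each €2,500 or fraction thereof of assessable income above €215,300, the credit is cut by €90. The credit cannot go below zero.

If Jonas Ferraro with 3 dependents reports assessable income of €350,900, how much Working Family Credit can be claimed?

Working Family Credit: base = 3 × €6,795 = €20,385. income exceeds €215,300 by €135,600, which is 55 full-or-partial €2,500 increments; reduction = 55 × €90 = €4,950, leaving €15,435.

€15,435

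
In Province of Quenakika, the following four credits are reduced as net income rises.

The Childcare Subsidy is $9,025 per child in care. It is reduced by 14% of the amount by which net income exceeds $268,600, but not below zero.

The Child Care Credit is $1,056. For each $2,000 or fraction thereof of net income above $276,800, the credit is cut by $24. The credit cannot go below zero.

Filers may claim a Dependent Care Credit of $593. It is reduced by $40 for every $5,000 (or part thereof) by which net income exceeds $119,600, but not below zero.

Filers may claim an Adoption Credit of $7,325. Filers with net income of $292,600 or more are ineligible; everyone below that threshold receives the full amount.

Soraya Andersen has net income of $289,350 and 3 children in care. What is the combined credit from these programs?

Childcare Subsidy: base = 3 × $9,025 = $27,075. 14% of the $20,750 excess over $268,600 is $2,905; credit = $27,075 − $2,905 = $24,170.
Child Care Credit: income exceeds $276,800 by $12,550, which is 7 full-or-partial $2,000 increments; reduction = 7 × $24 = $168, leaving $888.
Dependent Care Credit: income exceeds $119,600 by $169,750 → 34 increments × $40 = $1,360 ≥ base, so the credit is $0.
Adoption Credit: $289,350 is below the $292,600 cutoff, so the full $7,325 applies.
Total: $24,170 + $888 + $0 + $7,325 = $32,383.

$32,383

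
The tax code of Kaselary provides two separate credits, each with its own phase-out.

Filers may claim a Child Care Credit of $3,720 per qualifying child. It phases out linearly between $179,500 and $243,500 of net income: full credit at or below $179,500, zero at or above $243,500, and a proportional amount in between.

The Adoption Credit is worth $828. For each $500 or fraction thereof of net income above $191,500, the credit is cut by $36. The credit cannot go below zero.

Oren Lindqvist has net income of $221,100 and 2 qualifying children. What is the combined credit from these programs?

$2,604

Child Care Credit: base = 2 × $3,720 = $7,440. $221,100 is $41,600 into a $64,000 phase-out range, leaving 22,400/64,000 of the credit: $7,440 × 22,400/64,000 = $2,604.
Adoption Credit: income exceeds $191,500 by $29,600 → 60 increments × $36 = $2,160 ≥ base, so the credit is $0.
Total: $2,604 + $0 = $2,604.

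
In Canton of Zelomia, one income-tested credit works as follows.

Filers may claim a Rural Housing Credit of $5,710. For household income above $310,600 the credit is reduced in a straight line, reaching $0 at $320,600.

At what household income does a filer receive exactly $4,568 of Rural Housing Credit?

$4,568 is 4,568/5,710 of the full $5,710, so 1,142/5,710 of the $10,000 range has been used: income = $310,600 + $10,000 × 1,142/5,710 = $312,600.

$312,600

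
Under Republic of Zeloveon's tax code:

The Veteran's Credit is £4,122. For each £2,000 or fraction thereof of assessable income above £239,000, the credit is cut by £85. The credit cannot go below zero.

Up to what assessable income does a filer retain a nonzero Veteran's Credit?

£335,000

After 48 increments the reduction is 48 × £85 = £4,080, leaving £42; one more increment wipes it out. Increment 48 ends at excess 48 × £2,000 = £96,000, so the highest qualifying income is £239,000 + £96,000 = £335,000.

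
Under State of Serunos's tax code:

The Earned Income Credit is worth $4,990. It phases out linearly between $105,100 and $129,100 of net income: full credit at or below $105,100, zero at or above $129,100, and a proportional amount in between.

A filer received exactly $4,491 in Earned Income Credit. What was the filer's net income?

$107,500

$4,491 is 4,491/4,990 of the full $4,990, so 499/4,990 of the $24,000 range has been used: income = $105,100 + $24,000 × 499/4,990 = $107,500.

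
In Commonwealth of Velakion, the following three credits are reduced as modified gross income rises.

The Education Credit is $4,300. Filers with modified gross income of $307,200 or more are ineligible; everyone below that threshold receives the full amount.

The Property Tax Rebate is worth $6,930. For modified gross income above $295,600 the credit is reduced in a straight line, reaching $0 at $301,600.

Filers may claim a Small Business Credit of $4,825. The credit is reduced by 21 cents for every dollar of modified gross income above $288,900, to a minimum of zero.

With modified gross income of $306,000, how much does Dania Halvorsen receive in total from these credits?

Education Credit: $306,000 is below the $307,200 cutoff, so the full $4,300 applies.
Property Tax Rebate: $306,000 is at or above $301,600, so the credit is $0.
Small Business Credit: 21% of the $17,100 excess over $288,900 is $3,591; credit = $4,825 − $3,591 = $1,234.
Total: $4,300 + $0 + $1,234 = $5,534.

$5,534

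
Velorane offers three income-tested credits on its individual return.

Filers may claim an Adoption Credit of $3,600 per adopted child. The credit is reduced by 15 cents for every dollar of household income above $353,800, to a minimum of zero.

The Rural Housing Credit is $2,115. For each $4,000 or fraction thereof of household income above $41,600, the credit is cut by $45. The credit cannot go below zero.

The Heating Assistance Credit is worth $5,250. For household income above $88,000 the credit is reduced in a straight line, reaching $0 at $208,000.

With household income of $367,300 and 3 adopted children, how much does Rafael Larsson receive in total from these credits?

Adoption Credit: base = 3 × $3,600 = $10,800. 15% of the $13,500 excess over $353,800 is $2,025; credit = $10,800 − $2,025 = $8,775.
Rural Housing Credit: income exceeds $41,600 by $325,700 → 82 increments × $45 = $3,690 ≥ base, so the credit is $0.
Heating Assistance Credit: $367,300 is at or above $208,000, so the credit is $0.
Total: $8,775 + $0 + $0 = $8,775.

$8,775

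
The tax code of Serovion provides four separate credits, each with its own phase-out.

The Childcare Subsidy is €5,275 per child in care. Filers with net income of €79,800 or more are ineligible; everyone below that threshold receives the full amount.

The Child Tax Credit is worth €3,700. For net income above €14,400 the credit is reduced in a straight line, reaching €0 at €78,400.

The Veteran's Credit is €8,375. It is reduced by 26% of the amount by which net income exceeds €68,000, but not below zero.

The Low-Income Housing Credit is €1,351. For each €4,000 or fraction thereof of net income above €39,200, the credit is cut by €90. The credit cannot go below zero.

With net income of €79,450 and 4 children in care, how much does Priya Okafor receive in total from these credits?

€26,859

Childcare Subsidy: base = 4 × €5,275 = €21,100. €79,450 is below the €79,800 cutoff, so the full €21,100 applies.
Child Tax Credit: €79,450 is at or above €78,400, so the credit is €0.
Veteran's Credit: 26% of the €11,450 excess over €68,000 is €2,977; credit = €8,375 − €2,977 = €5,398.
Low-Income Housing Credit: income exceeds €39,200 by €40,250, which is 11 full-or-partial €4,000 increments; reduction = 11 × €90 = €990, leaving €361.
Total: €21,100 + €0 + €5,398 + €361 = €26,859.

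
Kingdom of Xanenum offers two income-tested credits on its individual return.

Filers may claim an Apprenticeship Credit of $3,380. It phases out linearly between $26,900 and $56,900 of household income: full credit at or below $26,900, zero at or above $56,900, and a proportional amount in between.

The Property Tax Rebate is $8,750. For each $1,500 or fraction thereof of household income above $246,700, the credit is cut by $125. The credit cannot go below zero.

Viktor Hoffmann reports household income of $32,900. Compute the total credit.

Apprenticeship Credit: $32,900 is $6,000 into a $30,000 phase-out range, leaving 24,000/30,000 of the credit: $3,380 × 24,000/30,000 = $2,704.
Property Tax Rebate: $32,900 is at or below the $246,700 threshold, so the full $8,750 applies.
Total: $2,704 + $8,750 = $11,454.

$11,454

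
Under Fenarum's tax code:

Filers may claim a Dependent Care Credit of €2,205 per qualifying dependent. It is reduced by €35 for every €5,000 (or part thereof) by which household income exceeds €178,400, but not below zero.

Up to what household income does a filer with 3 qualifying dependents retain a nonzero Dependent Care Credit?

€1,118,400

Full credit = 3 × €2,205 = €6,615.
After 188 increments the reduction is 188 × €35 = €6,580, leaving €35; one more increment wipes it out. Increment 188 ends at excess 188 × €5,000 = €940,000, so the highest qualifying income is €178,400 + €940,000 = €1,118,400.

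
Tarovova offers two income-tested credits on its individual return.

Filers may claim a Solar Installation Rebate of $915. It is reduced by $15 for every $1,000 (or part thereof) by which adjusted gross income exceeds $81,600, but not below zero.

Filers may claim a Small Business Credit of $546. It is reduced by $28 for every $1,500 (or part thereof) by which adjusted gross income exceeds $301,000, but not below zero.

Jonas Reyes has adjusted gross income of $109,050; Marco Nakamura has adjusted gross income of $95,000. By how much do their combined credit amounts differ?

Jonas ($109,050): Solar Installation Rebate: income exceeds $81,600 by $27,450, which is 28 full-or-partial $1,000 increments; reduction = 28 × $15 = $420, leaving $495. Small Business Credit: $109,050 is at or below the $301,000 threshold, so the full $546 applies. total $495 + $546 = $1,041
Marco ($95,000): Solar Installation Rebate: income exceeds $81,600 by $13,400, which is 14 full-or-partial $1,000 increments; reduction = 14 × $15 = $210, leaving $705. Small Business Credit: $95,000 is at or below the $301,000 threshold, so the full $546 applies. total $705 + $546 = $1,251
Difference: |$1,041 − $1,251| = $210.

$210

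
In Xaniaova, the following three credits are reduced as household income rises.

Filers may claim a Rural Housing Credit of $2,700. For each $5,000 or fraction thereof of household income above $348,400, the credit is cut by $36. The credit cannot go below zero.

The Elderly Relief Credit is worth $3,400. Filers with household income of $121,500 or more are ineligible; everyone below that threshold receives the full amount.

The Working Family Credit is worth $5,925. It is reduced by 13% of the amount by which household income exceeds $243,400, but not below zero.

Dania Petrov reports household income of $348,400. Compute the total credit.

Rural Housing Credit: $348,400 is at or below the $348,400 threshold, so the full $2,700 applies.
Elderly Relief Credit: $348,400 meets or exceeds the $121,500 cutoff, so the credit is $0.
Working Family Credit: 13% of the $105,000 excess over $243,400 is $13,650 ≥ base, so the credit is $0.
Total: $2,700 + $0 + $0 = $2,700.

$2,700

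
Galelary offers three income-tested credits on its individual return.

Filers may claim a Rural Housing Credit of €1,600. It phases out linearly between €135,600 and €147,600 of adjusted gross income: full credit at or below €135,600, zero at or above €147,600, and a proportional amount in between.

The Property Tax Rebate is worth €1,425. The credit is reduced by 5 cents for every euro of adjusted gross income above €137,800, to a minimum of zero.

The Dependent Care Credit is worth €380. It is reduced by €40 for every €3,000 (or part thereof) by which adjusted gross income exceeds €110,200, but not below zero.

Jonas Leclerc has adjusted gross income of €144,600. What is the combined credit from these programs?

€1,485

Rural Housing Credit: €144,600 is €9,000 into a €12,000 phase-out range, leaving 3,000/12,000 of the credit: €1,600 × 3,000/12,000 = €400.
Property Tax Rebate: 5% of the €6,800 excess over €137,800 is €340; credit = €1,425 − €340 = €1,085.
Dependent Care Credit: income exceeds €110,200 by €34,400 → 12 increments × €40 = €480 ≥ base, so the credit is €0.
Total: €400 + €1,085 + €0 = €1,485.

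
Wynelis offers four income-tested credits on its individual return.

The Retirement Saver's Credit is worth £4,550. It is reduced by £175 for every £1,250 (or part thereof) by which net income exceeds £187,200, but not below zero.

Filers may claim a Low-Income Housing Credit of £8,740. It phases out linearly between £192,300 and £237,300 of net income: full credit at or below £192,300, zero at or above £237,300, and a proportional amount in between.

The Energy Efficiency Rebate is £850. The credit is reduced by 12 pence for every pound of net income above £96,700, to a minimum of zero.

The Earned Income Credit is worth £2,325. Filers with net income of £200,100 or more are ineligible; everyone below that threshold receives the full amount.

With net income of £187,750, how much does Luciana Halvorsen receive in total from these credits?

Retirement Saver's Credit: income exceeds £187,200 by £550, which is 1 full-or-partial £1,250 increment; reduction = 1 × £175 = £175, leaving £4,375.
Low-Income Housing Credit: £187,750 is at or below the £192,300 threshold, so the full £8,740 applies.
Energy Efficiency Rebate: 12% of the £91,050 excess over £96,700 is £10,926 ≥ base, so the credit is £0.
Earned Income Credit: £187,750 is below the £200,100 cutoff, so the full £2,325 applies.
Total: £4,375 + £8,740 + £0 + £2,325 = £15,440.

£15,440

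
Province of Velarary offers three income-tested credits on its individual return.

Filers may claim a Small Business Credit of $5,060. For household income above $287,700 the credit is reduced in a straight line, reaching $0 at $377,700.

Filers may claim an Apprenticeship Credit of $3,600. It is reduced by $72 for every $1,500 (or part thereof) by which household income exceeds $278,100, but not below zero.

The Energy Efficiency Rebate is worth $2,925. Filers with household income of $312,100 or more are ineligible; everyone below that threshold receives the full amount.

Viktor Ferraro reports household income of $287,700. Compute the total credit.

Small Business Credit: $287,700 is at or below the $287,700 threshold, so the full $5,060 applies.
Apprenticeship Credit: income exceeds $278,100 by $9,600, which is 7 full-or-partial $1,500 increments; reduction = 7 × $72 = $504, leaving $3,096.
Energy Efficiency Rebate: $287,700 is below the $312,100 cutoff, so the full $2,925 applies.
Total: $5,060 + $3,096 + $2,925 = $11,081.

$11,081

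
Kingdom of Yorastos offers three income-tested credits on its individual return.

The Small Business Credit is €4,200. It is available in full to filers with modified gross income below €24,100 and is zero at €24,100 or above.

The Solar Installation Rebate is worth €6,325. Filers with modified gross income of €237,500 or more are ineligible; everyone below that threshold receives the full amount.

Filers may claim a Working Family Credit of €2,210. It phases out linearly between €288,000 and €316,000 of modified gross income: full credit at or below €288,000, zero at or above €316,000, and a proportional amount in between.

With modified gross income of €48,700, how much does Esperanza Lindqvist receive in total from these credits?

Small Business Credit: €48,700 meets or exceeds the €24,100 cutoff, so the credit is €0.
Solar Installation Rebate: €48,700 is below the €237,500 cutoff, so the full €6,325 applies.
Working Family Credit: €48,700 is at or below the €288,000 threshold, so the full €2,210 applies.
Total: €0 + €6,325 + €2,210 = €8,535.

€8,535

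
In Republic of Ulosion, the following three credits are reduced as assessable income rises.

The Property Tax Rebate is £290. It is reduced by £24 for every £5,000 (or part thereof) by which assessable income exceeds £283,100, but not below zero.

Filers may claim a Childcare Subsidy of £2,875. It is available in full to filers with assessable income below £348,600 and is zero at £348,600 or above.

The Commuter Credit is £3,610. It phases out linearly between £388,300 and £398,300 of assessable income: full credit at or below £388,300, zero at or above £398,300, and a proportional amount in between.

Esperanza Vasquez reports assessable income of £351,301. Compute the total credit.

Property Tax Rebate: income exceeds £283,100 by £68,201 → 14 increments × £24 = £336 ≥ base, so the credit is £0.
Childcare Subsidy: £351,301 meets or exceeds the £348,600 cutoff, so the credit is £0.
Commuter Credit: £351,301 is at or below the £388,300 threshold, so the full £3,610 applies.
Total: £0 + £0 + £3,610 = £3,610.

£3,610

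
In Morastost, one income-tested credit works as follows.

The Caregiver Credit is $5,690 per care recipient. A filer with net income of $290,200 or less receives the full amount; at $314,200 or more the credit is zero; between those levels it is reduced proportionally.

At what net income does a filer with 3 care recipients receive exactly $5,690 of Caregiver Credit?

Full credit = 3 × $5,690 = $17,070.
$5,690 is 5,690/17,070 of the full $17,070, so 11,380/17,070 of the $24,000 range has been used: income = $290,200 + $24,000 × 11,380/17,070 = $306,200.

$306,200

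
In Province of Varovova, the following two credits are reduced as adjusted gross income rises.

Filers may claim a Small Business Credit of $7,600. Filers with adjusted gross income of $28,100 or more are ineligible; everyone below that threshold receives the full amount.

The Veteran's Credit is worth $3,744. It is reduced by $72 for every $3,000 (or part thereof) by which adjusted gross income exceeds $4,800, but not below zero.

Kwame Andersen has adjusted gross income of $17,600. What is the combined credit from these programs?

$10,984

Small Business Credit: $17,600 is below the $28,100 cutoff, so the full $7,600 applies.
Veteran's Credit: income exceeds $4,800 by $12,800, which is 5 full-or-partial $3,000 increments; reduction = 5 × $72 = $360, leaving $3,384.
Total: $7,600 + $3,384 = $10,984.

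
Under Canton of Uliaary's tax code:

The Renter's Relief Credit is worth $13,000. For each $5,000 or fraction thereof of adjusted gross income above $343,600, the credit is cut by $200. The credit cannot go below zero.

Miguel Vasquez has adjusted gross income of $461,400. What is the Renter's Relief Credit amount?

$8,200

Renter's Relief Credit: income exceeds $343,600 by $117,800, which is 24 full-or-partial $5,000 increments; reduction = 24 × $200 = $4,800, leaving $8,200.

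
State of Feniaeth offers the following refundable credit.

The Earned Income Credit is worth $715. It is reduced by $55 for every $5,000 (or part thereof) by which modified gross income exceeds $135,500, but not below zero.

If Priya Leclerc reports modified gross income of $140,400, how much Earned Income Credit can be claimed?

$660

Earned Income Credit: income exceeds $135,500 by $4,900, which is 1 full-or-partial $5,000 increment; reduction = 1 × $55 = $55, leaving $660.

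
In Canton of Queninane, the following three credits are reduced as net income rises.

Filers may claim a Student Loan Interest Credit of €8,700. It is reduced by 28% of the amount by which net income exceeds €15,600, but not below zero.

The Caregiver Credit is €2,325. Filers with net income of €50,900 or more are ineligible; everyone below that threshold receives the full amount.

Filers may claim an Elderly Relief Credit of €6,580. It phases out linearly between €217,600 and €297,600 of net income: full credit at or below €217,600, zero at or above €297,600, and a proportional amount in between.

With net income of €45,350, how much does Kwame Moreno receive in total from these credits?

€9,275

Student Loan Interest Credit: 28% of the €29,750 excess over €15,600 is €8,330; credit = €8,700 − €8,330 = €370.
Caregiver Credit: €45,350 is below the €50,900 cutoff, so the full €2,325 applies.
Elderly Relief Credit: €45,350 is at or below the €217,600 threshold, so the full €6,580 applies.
Total: €370 + €2,325 + €6,580 = €9,275.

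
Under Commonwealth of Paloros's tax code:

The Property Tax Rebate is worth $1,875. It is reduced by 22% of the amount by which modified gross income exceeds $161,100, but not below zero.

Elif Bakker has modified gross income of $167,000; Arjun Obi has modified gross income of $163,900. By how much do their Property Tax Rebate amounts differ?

Elif ($167,000): Property Tax Rebate: 22% of the $5,900 excess over $161,100 is $1,298; credit = $1,875 − $1,298 = $577.
Arjun ($163,900): Property Tax Rebate: 22% of the $2,800 excess over $161,100 is $616; credit = $1,875 − $616 = $1,259.
Difference: |$577 − $1,259| = $682.

$682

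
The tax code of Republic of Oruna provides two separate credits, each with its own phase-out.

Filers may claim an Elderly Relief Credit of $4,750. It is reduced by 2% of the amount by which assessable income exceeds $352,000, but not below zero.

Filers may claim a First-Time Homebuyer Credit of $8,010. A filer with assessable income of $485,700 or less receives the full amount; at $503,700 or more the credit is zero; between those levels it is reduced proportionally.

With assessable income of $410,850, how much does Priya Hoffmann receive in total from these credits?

Elderly Relief Credit: 2% of the $58,850 excess over $352,000 is $1,177; credit = $4,750 − $1,177 = $3,573.
First-Time Homebuyer Credit: $410,850 is at or below the $485,700 threshold, so the full $8,010 applies.
Total: $3,573 + $8,010 = $11,583.

$11,583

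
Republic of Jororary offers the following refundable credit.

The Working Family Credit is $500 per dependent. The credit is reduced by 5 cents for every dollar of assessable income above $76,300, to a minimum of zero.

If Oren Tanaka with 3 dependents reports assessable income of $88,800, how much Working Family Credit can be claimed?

$875

Working Family Credit: base = 3 × $500 = $1,500. 5% of the $12,500 excess over $76,300 is $625; credit = $1,500 − $625 = $875.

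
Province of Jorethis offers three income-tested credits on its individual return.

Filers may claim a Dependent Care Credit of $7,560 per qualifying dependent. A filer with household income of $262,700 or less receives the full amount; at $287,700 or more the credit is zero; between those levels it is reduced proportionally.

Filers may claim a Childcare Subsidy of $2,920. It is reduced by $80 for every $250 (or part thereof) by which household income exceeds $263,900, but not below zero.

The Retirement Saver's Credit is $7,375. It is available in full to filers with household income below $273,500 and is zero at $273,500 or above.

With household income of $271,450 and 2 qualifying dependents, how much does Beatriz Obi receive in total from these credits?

Dependent Care Credit: base = 2 × $7,560 = $15,120. $271,450 is $8,750 into a $25,000 phase-out range, leaving 16,250/25,000 of the credit: $15,120 × 16,250/25,000 = $9,828.
Childcare Subsidy: income exceeds $263,900 by $7,550, which is 31 full-or-partial $250 increments; reduction = 31 × $80 = $2,480, leaving $440.
Retirement Saver's Credit: $271,450 is below the $273,500 cutoff, so the full $7,375 applies.
Total: $9,828 + $440 + $7,375 = $17,643.

$17,643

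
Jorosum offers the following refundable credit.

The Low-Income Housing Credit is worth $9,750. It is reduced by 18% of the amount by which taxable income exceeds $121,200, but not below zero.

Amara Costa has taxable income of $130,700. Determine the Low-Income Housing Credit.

Low-Income Housing Credit: 18% of the $9,500 excess over $121,200 is $1,710; credit = $9,750 − $1,710 = $8,040.

$8,040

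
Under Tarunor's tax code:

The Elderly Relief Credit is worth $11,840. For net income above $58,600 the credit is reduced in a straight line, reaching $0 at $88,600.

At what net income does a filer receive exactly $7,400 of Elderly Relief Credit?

$69,850

$7,400 is 7,400/11,840 of the full $11,840, so 4,440/11,840 of the $30,000 range has been used: income = $58,600 + $30,000 × 4,440/11,840 = $69,850.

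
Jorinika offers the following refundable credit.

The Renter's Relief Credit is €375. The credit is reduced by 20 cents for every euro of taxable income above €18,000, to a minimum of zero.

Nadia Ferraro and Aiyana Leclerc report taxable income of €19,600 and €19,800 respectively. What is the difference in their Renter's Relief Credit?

Nadia (€19,600): Renter's Relief Credit: 20% of the €1,600 excess over €18,000 is €320; credit = €375 − €320 = €55.
Aiyana (€19,800): Renter's Relief Credit: 20% of the €1,800 excess over €18,000 is €360; credit = €375 − €360 = €15.
Difference: |€55 − €15| = €40.

€40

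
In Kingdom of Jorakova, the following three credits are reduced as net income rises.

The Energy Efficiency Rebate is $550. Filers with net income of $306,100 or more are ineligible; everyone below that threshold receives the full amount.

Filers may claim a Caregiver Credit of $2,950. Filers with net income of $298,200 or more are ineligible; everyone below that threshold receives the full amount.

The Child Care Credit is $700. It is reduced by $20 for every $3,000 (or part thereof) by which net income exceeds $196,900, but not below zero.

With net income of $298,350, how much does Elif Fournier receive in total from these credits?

$570

Energy Efficiency Rebate: $298,350 is below the $306,100 cutoff, so the full $550 applies.
Caregiver Credit: $298,350 meets or exceeds the $298,200 cutoff, so the credit is $0.
Child Care Credit: income exceeds $196,900 by $101,450, which is 34 full-or-partial $3,000 increments; reduction = 34 × $20 = $680, leaving $20.
Total: $550 + $0 + $20 = $570.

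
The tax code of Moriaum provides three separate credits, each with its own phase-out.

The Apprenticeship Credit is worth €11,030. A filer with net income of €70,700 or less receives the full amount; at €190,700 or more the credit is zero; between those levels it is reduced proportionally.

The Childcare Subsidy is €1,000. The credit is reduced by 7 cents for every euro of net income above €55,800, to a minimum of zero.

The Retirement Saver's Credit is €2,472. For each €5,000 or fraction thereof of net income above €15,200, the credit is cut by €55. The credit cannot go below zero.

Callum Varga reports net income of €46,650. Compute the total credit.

Apprenticeship Credit: €46,650 is at or below the €70,700 threshold, so the full €11,030 applies.
Childcare Subsidy: €46,650 is at or below the €55,800 threshold, so the full €1,000 applies.
Retirement Saver's Credit: income exceeds €15,200 by €31,450, which is 7 full-or-partial €5,000 increments; reduction = 7 × €55 = €385, leaving €2,087.
Total: €11,030 + €1,000 + €2,087 = €14,117.

€14,117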